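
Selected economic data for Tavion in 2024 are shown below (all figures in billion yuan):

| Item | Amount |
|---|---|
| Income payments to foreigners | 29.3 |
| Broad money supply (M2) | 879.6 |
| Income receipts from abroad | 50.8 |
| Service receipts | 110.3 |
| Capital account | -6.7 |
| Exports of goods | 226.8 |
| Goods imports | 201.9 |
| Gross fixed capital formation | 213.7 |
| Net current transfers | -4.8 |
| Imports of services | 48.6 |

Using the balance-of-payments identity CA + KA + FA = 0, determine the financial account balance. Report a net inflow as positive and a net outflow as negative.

-96.6

Goods balance = 226.8 - 201.9 = 24.9
Services balance = 110.3 - 48.6 = 61.7
Trade balance (goods + services) = 24.9 + 61.7 = 86.6
Net primary income = 50.8 - 29.3 = 21.5
Net secondary income = -4.8
Current account = 86.6 + 21.5 + (-4.8) = 103.3
Financial account = -(103.3 + (-6.7)) = -96.6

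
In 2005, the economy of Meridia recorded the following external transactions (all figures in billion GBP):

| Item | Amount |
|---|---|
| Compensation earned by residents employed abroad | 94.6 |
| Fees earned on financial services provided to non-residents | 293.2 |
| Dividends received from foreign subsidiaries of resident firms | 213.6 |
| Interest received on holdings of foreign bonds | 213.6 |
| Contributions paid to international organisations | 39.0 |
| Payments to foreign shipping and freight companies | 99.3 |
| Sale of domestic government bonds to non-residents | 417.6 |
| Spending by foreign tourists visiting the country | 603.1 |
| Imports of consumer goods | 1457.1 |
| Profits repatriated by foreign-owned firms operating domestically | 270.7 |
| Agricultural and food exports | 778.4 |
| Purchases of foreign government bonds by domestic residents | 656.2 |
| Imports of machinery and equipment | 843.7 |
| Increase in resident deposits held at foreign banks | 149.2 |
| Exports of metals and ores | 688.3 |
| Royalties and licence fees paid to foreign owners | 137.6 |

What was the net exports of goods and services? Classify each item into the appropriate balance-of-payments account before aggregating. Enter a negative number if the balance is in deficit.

-174.7

Goods: -1457.1 + 778.4 - 843.7 + 688.3 = -834.1
Services: -137.6 + 603.1 - 99.3 + 293.2 = 659.4
Trade balance = -834.1 + 659.4 = -174.7
(Excluded from the trade balance — primary income: compensation earned by residents employed abroad 94.6, dividends received from foreign subsidiaries of resident firms 213.6, interest received on holdings of foreign bonds 213.6, profits repatriated by foreign-owned firms operating domestically 270.7; secondary income: contributions paid to international organisations 39.0; financial account: sale of domestic government bonds to non-residents 417.6, purchases of foreign government bonds by domestic residents 656.2, increase in resident deposits held at foreign banks 149.2.)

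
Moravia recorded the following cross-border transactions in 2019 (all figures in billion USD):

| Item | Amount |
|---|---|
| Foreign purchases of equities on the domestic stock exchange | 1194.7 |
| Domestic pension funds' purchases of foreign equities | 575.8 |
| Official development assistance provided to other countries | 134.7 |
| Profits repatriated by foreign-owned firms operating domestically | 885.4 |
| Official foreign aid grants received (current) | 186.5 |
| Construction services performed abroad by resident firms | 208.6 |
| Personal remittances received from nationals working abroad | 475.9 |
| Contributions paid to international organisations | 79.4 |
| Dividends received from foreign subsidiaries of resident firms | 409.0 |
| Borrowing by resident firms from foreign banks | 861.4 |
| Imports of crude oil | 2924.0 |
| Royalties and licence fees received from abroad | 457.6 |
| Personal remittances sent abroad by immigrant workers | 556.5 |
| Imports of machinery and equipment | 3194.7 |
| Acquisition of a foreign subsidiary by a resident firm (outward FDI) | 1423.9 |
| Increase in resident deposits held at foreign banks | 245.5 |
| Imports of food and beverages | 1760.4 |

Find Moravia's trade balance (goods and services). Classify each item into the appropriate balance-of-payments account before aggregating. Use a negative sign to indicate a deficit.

-7212.9

Goods: -1760.4 - 2924.0 - 3194.7 = -7879.1
Services: 457.6 + 208.6 = 666.2
Trade balance = -7879.1 + 666.2 = -7212.9
(Excluded from the trade balance — financial account: foreign purchases of equities on the domestic stock exchange 1194.7, domestic pension funds' purchases of foreign equities 575.8, borrowing by resident firms from foreign banks 861.4, acquisition of a foreign subsidiary by a resident firm (outward FDI) 1423.9, increase in resident deposits held at foreign banks 245.5; secondary income: official development assistance provided to other countries 134.7, official foreign aid grants received (current) 186.5, personal remittances received from nationals working abroad 475.9, contributions paid to international organisations 79.4, personal remittances sent abroad by immigrant workers 556.5; primary income: profits repatriated by foreign-owned firms operating domestically 885.4, dividends received from foreign subsidiaries of resident firms 409.0.)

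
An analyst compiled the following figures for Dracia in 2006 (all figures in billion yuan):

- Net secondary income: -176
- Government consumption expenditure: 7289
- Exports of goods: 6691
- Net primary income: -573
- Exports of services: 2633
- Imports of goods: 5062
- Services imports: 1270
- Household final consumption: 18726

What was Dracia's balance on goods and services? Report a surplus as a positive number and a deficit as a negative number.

2992

Goods balance = 6691 - 5062 = 1629
Services balance = 2633 - 1270 = 1363
Trade balance (goods + services) = 1629 + 1363 = 2992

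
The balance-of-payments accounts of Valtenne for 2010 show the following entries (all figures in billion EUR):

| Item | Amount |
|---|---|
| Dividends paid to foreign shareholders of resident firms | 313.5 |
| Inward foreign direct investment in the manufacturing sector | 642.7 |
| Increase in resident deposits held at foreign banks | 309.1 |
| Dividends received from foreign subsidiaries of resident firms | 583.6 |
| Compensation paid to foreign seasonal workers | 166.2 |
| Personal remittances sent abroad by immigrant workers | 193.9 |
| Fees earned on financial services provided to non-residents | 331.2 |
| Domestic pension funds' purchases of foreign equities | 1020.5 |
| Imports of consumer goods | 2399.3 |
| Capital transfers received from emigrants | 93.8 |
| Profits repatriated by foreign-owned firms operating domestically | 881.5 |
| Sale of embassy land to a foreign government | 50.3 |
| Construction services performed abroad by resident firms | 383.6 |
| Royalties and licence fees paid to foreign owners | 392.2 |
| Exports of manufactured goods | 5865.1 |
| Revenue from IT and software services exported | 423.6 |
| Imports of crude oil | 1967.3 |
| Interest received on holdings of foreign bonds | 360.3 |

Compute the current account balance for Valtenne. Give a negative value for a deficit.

1633.5

Goods: -1967.3 - 2399.3 + 5865.1 = 1498.5
Services: 383.6 + 331.2 - 392.2 + 423.6 = 746.2
Primary income: -313.5 - 881.5 + 360.3 - 166.2 + 583.6 = -417.3
Secondary income: -193.9
Current account = 1498.5 + 746.2 + (-417.3) + (-193.9) = 1633.5
(Excluded from the current account — financial account: inward foreign direct investment in the manufacturing sector 642.7, increase in resident deposits held at foreign banks 309.1, domestic pension funds' purchases of foreign equities 1020.5; capital account: capital transfers received from emigrants 93.8, sale of embassy land to a foreign government 50.3.)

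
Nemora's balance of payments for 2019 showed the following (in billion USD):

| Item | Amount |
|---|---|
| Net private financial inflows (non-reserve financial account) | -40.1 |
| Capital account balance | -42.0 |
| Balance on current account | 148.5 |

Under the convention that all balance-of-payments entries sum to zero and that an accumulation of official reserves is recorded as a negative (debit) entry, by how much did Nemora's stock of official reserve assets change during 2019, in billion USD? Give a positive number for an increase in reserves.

66.4

Official reserve transactions balance = -(148.5 + (-42.0) + (-40.1)) = -66.4
An accumulation of reserves is recorded as a debit (negative entry), so the change in the stock of reserves is the negative of that balance.
Change in official reserves = -(-66.4) = 66.4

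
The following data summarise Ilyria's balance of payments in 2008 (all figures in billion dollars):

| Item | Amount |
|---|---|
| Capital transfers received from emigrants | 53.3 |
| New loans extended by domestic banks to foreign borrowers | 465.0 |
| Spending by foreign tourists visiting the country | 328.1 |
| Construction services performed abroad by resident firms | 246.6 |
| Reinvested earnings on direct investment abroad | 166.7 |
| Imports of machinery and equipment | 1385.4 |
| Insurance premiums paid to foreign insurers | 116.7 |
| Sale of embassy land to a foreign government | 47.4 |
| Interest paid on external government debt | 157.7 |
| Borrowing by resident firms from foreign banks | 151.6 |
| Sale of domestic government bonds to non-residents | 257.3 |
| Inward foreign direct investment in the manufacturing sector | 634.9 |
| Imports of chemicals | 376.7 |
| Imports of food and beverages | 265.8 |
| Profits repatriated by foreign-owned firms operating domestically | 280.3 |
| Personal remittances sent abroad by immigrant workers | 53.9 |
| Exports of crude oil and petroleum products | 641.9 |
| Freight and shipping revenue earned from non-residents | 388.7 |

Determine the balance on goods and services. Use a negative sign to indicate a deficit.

Goods: -1385.4 - 376.7 + 641.9 - 265.8 = -1386.0
Services: 246.6 - 116.7 + 328.1 + 388.7 = 846.7
Trade balance = -1386.0 + 846.7 = -539.3
(Excluded from the trade balance — capital account: capital transfers received from emigrants 53.3, sale of embassy land to a foreign government 47.4; financial account: new loans extended by domestic banks to foreign borrowers 465.0, borrowing by resident firms from foreign banks 151.6, sale of domestic government bonds to non-residents 257.3, inward foreign direct investment in the manufacturing sector 634.9; primary income: reinvested earnings on direct investment abroad 166.7, interest paid on external government debt 157.7, profits repatriated by foreign-owned firms operating domestically 280.3; secondary income: personal remittances sent abroad by immigrant workers 53.9.)

-539.3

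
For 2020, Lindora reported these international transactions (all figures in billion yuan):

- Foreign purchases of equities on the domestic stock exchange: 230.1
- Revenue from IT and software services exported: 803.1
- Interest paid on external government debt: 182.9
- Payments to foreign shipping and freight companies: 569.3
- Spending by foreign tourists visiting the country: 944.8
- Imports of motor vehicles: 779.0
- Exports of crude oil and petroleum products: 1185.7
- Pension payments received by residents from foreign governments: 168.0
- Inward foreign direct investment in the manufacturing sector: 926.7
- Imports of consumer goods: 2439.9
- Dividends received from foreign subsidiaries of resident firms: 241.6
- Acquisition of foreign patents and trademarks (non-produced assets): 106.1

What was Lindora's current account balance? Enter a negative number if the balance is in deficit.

-627.9

Goods: -779.0 - 2439.9 + 1185.7 = -2033.2
Services: 803.1 - 569.3 + 944.8 = 1178.6
Primary income: -182.9 + 241.6 = 58.7
Secondary income: 168.0
Current account = (-2033.2) + 1178.6 + 58.7 + 168.0 = -627.9
(Excluded from the current account — financial account: foreign purchases of equities on the domestic stock exchange 230.1, inward foreign direct investment in the manufacturing sector 926.7; capital account: acquisition of foreign patents and trademarks (non-produced assets) 106.1.)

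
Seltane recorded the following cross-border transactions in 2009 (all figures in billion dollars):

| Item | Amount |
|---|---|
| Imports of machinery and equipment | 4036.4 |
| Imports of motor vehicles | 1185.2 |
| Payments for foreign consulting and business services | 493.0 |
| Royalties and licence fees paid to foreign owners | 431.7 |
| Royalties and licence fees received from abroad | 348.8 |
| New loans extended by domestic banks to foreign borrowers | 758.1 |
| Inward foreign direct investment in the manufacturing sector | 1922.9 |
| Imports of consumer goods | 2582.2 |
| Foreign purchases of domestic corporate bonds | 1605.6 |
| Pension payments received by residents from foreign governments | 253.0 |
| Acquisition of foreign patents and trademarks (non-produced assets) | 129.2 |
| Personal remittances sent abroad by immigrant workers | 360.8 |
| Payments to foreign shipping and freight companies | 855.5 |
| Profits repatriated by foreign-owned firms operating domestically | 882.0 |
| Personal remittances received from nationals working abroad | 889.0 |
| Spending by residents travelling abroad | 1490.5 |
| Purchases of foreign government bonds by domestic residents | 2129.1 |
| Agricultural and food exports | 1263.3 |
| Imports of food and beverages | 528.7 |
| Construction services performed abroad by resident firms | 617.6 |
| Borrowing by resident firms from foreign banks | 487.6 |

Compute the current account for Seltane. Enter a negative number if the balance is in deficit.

-9474.3

Goods: -2582.2 + 1263.3 - 528.7 - 4036.4 - 1185.2 = -7069.2
Services: -431.7 - 493.0 - 855.5 + 348.8 - 1490.5 + 617.6 = -2304.3
Primary income: -882.0
Secondary income: 253.0 + 889.0 - 360.8 = 781.2
Current account = (-7069.2) + (-2304.3) + (-882.0) + 781.2 = -9474.3
(Excluded from the current account — financial account: new loans extended by domestic banks to foreign borrowers 758.1, inward foreign direct investment in the manufacturing sector 1922.9, foreign purchases of domestic corporate bonds 1605.6, purchases of foreign government bonds by domestic residents 2129.1, borrowing by resident firms from foreign banks 487.6; capital account: acquisition of foreign patents and trademarks (non-produced assets) 129.2.)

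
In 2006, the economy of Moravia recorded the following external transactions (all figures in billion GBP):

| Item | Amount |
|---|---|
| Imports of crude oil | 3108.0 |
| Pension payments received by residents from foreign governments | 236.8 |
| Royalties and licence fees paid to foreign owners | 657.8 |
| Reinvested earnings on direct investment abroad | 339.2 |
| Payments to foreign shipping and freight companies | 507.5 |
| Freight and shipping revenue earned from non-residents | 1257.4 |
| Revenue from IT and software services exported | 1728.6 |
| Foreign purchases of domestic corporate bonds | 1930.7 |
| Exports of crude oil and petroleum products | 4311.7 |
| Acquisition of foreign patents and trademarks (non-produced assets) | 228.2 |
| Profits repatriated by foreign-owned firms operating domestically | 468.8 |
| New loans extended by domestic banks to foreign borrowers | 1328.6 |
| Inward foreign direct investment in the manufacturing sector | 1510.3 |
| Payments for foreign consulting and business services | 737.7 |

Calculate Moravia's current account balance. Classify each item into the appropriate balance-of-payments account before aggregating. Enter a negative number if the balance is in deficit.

Goods: -3108.0 + 4311.7 = 1203.7
Services: -737.7 - 507.5 - 657.8 + 1257.4 + 1728.6 = 1083.0
Primary income: -468.8 + 339.2 = -129.6
Secondary income: 236.8
Current account = 1203.7 + 1083.0 + (-129.6) + 236.8 = 2393.9
(Excluded from the current account — financial account: foreign purchases of domestic corporate bonds 1930.7, new loans extended by domestic banks to foreign borrowers 1328.6, inward foreign direct investment in the manufacturing sector 1510.3; capital account: acquisition of foreign patents and trademarks (non-produced assets) 228.2.)

2393.9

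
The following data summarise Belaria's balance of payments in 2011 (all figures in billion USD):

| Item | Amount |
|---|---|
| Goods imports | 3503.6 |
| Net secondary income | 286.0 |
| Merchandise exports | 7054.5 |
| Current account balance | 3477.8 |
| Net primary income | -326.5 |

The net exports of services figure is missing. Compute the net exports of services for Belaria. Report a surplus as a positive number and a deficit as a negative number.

-32.6

Current account = goods balance + services balance + net primary income + net secondary income
Sum of the known components = 3510.4
Net exports of services = CA - (known components) = 3477.8 - 3510.4 = -32.6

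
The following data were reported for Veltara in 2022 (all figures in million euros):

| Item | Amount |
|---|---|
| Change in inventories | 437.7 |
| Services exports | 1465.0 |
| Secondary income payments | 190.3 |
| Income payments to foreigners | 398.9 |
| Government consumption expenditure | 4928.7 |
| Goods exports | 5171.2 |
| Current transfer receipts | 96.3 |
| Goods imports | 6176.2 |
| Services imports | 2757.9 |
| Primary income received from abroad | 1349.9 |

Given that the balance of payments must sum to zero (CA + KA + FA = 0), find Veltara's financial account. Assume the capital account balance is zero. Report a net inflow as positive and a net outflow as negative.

1440.9

Goods balance = 5171.2 - 6176.2 = -1005.0
Services balance = 1465.0 - 2757.9 = -1292.9
Trade balance (goods + services) = -1005.0 + (-1292.9) = -2297.9
Net primary income = 1349.9 - 398.9 = 951.0
Net secondary income = 96.3 - 190.3 = -94.0
Current account = -2297.9 + 951.0 + (-94.0) = -1440.9
Financial account = -(-1440.9) = 1440.9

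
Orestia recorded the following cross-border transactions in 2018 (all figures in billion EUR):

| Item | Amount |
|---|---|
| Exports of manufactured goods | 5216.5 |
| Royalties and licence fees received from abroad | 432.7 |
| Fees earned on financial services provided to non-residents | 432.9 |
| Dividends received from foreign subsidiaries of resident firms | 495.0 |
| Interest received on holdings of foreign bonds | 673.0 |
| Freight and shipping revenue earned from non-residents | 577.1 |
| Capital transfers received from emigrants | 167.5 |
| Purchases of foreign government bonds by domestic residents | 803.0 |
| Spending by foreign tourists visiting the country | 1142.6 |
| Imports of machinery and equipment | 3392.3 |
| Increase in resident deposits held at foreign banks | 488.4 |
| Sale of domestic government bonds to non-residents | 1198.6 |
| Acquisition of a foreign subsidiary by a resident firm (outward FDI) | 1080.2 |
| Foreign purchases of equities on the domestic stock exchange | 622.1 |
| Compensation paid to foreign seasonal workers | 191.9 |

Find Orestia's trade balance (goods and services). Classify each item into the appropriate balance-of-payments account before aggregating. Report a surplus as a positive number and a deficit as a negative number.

Goods: 5216.5 - 3392.3 = 1824.2
Services: 432.7 + 577.1 + 1142.6 + 432.9 = 2585.3
Trade balance = 1824.2 + 2585.3 = 4409.5
(Excluded from the trade balance — primary income: dividends received from foreign subsidiaries of resident firms 495.0, interest received on holdings of foreign bonds 673.0, compensation paid to foreign seasonal workers 191.9; capital account: capital transfers received from emigrants 167.5; financial account: purchases of foreign government bonds by domestic residents 803.0, increase in resident deposits held at foreign banks 488.4, sale of domestic government bonds to non-residents 1198.6, acquisition of a foreign subsidiary by a resident firm (outward FDI) 1080.2, foreign purchases of equities on the domestic stock exchange 622.1.)

4409.5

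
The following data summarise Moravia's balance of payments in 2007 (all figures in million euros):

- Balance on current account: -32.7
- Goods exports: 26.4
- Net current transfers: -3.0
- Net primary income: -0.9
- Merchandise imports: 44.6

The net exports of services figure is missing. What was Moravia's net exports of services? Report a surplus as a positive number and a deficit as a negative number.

-10.6

Current account = goods balance + services balance + net primary income + net secondary income
Sum of the known components = -22.1
Net exports of services = CA - (known components) = -32.7 - (-22.1) = -10.6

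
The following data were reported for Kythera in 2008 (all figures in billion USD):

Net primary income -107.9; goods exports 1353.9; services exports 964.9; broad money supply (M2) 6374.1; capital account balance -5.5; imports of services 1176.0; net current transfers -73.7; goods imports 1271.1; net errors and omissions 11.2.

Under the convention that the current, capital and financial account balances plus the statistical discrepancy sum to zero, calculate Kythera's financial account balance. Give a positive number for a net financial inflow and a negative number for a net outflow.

Goods balance = 1353.9 - 1271.1 = 82.8
Services balance = 964.9 - 1176.0 = -211.1
Trade balance (goods + services) = 82.8 + (-211.1) = -128.3
Net primary income = -107.9
Net secondary income = -73.7
Current account = -128.3 + (-107.9) + (-73.7) = -309.9
Financial account = -(-309.9 + (-5.5) + 11.2) = 304.2

304.2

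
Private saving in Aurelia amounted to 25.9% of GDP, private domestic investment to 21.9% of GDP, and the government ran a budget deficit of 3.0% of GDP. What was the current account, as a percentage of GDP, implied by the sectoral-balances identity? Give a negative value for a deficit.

1.0

By the sectoral-balances identity, CA = (S_private - I) + (T - G).
Private balance = 25.9 - 21.9 = 4.0
Government balance (T - G) = -3.0
CA = 4.0 + (-3.0) = 1.0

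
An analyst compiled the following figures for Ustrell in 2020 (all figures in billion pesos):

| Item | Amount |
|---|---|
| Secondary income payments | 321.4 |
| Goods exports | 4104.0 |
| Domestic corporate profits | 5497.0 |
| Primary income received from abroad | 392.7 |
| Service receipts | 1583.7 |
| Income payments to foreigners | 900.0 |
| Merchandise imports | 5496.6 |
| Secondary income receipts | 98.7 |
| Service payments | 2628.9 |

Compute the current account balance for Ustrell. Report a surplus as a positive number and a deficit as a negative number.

Goods balance = 4104.0 - 5496.6 = -1392.6
Services balance = 1583.7 - 2628.9 = -1045.2
Trade balance (goods + services) = -1392.6 + (-1045.2) = -2437.8
Net primary income = 392.7 - 900.0 = -507.3
Net secondary income = 98.7 - 321.4 = -222.7
Current account = -2437.8 + (-507.3) + (-222.7) = -3167.8

-3167.8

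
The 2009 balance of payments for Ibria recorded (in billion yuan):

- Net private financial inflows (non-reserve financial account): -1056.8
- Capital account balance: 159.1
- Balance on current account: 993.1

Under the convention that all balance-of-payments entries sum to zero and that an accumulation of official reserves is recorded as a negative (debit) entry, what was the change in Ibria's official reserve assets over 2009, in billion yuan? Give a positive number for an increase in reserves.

95.4

Official reserve transactions balance = -(993.1 + 159.1 + (-1056.8)) = -95.4
An accumulation of reserves is recorded as a debit (negative entry), so the change in the stock of reserves is the negative of that balance.
Change in official reserves = -(-95.4) = 95.4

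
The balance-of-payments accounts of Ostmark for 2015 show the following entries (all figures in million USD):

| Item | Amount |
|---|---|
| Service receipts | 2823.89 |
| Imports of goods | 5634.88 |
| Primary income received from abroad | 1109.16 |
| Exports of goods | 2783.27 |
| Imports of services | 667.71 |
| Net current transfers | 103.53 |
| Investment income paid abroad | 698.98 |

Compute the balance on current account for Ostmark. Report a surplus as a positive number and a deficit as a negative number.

-181.72

Goods balance = 2783.27 - 5634.88 = -2851.61
Services balance = 2823.89 - 667.71 = 2156.18
Trade balance (goods + services) = -2851.61 + 2156.18 = -695.43
Net primary income = 1109.16 - 698.98 = 410.18
Net secondary income = 103.53
Current account = -695.43 + 410.18 + 103.53 = -181.72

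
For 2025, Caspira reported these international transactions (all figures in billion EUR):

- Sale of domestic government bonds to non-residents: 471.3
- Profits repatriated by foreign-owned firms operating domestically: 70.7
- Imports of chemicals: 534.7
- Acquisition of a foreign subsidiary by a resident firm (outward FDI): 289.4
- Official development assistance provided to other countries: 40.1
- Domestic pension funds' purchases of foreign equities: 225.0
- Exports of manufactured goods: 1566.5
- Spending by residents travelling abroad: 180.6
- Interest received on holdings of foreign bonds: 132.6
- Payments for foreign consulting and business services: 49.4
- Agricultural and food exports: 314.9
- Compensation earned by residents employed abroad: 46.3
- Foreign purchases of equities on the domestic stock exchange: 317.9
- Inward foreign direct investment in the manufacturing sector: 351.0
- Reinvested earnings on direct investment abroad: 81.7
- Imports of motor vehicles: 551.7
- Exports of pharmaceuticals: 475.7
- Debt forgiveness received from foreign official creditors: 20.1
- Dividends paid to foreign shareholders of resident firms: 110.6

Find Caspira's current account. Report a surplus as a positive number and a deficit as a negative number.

1079.9

Goods: -551.7 + 314.9 + 475.7 + 1566.5 - 534.7 = 1270.7
Services: -180.6 - 49.4 = -230.0
Primary income: 132.6 - 110.6 + 46.3 - 70.7 + 81.7 = 79.3
Secondary income: -40.1
Current account = 1270.7 + (-230.0) + 79.3 + (-40.1) = 1079.9
(Excluded from the current account — financial account: sale of domestic government bonds to non-residents 471.3, acquisition of a foreign subsidiary by a resident firm (outward FDI) 289.4, domestic pension funds' purchases of foreign equities 225.0, foreign purchases of equities on the domestic stock exchange 317.9, inward foreign direct investment in the manufacturing sector 351.0; capital account: debt forgiveness received from foreign official creditors 20.1.)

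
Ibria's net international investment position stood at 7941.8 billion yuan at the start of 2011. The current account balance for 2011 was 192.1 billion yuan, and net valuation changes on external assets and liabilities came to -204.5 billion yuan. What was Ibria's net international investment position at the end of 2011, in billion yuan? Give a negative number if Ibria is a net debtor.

Change in NIIP = current account + net valuation change = 192.1 + (-204.5) = -12.4
End-of-year NIIP = 7941.8 + (-12.4) = 7929.4

7929.4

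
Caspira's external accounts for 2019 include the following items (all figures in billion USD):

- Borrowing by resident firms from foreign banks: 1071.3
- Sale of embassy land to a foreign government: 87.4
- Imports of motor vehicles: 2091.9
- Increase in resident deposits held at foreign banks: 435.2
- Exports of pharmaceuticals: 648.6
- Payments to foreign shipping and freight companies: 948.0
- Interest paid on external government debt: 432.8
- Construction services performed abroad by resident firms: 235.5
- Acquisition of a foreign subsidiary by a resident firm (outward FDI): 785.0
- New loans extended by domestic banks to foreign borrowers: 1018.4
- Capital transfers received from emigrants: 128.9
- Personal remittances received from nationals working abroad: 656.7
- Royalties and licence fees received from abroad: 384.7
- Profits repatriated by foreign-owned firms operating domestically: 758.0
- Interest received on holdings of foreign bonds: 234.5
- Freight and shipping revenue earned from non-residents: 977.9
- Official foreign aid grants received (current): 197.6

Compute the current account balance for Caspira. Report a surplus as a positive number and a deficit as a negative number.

Goods: -2091.9 + 648.6 = -1443.3
Services: -948.0 + 977.9 + 235.5 + 384.7 = 650.1
Primary income: 234.5 - 432.8 - 758.0 = -956.3
Secondary income: 197.6 + 656.7 = 854.3
Current account = (-1443.3) + 650.1 + (-956.3) + 854.3 = -895.2
(Excluded from the current account — financial account: borrowing by resident firms from foreign banks 1071.3, increase in resident deposits held at foreign banks 435.2, acquisition of a foreign subsidiary by a resident firm (outward FDI) 785.0, new loans extended by domestic banks to foreign borrowers 1018.4; capital account: sale of embassy land to a foreign government 87.4, capital transfers received from emigrants 128.9.)

-895.2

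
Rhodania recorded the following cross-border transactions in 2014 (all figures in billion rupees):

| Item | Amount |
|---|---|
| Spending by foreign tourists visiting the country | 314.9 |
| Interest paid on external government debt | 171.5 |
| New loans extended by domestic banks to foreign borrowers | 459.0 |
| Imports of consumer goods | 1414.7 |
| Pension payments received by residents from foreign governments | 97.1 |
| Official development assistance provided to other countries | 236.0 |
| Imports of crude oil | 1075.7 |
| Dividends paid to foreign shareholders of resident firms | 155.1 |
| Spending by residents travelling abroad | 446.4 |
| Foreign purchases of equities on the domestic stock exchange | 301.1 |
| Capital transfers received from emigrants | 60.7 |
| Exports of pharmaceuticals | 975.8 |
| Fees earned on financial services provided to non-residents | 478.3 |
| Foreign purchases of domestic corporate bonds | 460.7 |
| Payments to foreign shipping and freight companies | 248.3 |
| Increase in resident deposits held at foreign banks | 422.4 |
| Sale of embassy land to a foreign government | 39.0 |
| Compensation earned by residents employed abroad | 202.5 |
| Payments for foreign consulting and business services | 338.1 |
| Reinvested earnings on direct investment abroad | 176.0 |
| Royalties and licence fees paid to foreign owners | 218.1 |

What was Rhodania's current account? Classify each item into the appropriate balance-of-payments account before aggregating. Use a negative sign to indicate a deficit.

Goods: 975.8 - 1075.7 - 1414.7 = -1514.6
Services: 314.9 - 338.1 + 478.3 - 218.1 - 248.3 - 446.4 = -457.7
Primary income: -155.1 + 202.5 + 176.0 - 171.5 = 51.9
Secondary income: -236.0 + 97.1 = -138.9
Current account = (-1514.6) + (-457.7) + 51.9 + (-138.9) = -2059.3
(Excluded from the current account — financial account: new loans extended by domestic banks to foreign borrowers 459.0, foreign purchases of equities on the domestic stock exchange 301.1, foreign purchases of domestic corporate bonds 460.7, increase in resident deposits held at foreign banks 422.4; capital account: capital transfers received from emigrants 60.7, sale of embassy land to a foreign government 39.0.)

-2059.3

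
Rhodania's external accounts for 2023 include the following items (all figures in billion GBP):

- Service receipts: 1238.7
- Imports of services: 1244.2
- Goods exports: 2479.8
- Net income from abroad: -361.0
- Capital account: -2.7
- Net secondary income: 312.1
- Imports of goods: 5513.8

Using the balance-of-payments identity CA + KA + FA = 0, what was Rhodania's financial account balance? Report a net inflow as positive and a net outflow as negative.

3091.1

Goods balance = 2479.8 - 5513.8 = -3034.0
Services balance = 1238.7 - 1244.2 = -5.5
Trade balance (goods + services) = -3034.0 + (-5.5) = -3039.5
Net primary income = -361.0
Net secondary income = 312.1
Current account = -3039.5 + (-361.0) + 312.1 = -3088.4
Financial account = -(-3088.4 + (-2.7)) = 3091.1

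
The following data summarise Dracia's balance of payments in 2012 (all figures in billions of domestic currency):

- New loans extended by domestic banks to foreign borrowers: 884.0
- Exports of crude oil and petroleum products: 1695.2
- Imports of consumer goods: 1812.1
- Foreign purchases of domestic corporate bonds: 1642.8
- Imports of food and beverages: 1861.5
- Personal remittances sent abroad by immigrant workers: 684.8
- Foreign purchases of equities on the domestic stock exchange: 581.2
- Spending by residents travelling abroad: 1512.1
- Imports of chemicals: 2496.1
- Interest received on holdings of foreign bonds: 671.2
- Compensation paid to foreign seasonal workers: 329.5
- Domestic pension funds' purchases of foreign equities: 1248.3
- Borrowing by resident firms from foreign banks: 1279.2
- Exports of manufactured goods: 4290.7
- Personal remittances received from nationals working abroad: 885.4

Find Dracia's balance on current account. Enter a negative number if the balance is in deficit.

Goods: -2496.1 + 1695.2 - 1861.5 + 4290.7 - 1812.1 = -183.8
Services: -1512.1
Primary income: -329.5 + 671.2 = 341.7
Secondary income: 885.4 - 684.8 = 200.6
Current account = (-183.8) + (-1512.1) + 341.7 + 200.6 = -1153.6
(Excluded from the current account — financial account: new loans extended by domestic banks to foreign borrowers 884.0, foreign purchases of domestic corporate bonds 1642.8, foreign purchases of equities on the domestic stock exchange 581.2, domestic pension funds' purchases of foreign equities 1248.3, borrowing by resident firms from foreign banks 1279.2.)

-1153.6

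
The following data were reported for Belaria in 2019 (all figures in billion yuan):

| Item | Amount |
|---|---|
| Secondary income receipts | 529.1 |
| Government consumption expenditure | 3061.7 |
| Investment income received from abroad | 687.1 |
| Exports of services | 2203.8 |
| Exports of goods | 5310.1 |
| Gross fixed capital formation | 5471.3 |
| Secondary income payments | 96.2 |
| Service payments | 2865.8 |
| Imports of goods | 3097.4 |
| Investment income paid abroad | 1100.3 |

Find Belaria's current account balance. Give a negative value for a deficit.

Goods balance = 5310.1 - 3097.4 = 2212.7
Services balance = 2203.8 - 2865.8 = -662.0
Trade balance (goods + services) = 2212.7 + (-662.0) = 1550.7
Net primary income = 687.1 - 1100.3 = -413.2
Net secondary income = 529.1 - 96.2 = 432.9
Current account = 1550.7 + (-413.2) + 432.9 = 1570.4

1570.4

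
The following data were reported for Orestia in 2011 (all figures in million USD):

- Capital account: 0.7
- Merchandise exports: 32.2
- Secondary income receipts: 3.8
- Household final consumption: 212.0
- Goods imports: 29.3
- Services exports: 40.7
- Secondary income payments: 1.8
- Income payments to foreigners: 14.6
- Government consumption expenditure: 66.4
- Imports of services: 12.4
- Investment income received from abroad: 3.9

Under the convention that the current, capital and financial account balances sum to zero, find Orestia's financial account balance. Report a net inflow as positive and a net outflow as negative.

-23.2

Goods balance = 32.2 - 29.3 = 2.9
Services balance = 40.7 - 12.4 = 28.3
Trade balance (goods + services) = 2.9 + 28.3 = 31.2
Net primary income = 3.9 - 14.6 = -10.7
Net secondary income = 3.8 - 1.8 = 2.0
Current account = 31.2 + (-10.7) + 2.0 = 22.5
Financial account = -(22.5 + 0.7) = -23.2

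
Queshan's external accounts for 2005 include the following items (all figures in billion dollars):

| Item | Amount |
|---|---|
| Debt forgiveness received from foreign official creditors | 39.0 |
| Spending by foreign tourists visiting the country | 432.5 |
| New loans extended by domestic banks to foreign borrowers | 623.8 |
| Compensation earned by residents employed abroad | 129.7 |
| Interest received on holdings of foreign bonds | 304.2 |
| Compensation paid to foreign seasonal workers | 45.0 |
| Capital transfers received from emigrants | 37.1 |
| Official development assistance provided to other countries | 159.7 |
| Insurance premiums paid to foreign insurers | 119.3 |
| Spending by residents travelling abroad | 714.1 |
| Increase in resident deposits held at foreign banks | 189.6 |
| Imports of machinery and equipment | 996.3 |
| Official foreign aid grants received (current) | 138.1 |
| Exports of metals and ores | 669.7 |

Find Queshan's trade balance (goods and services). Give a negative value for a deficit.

Goods: 669.7 - 996.3 = -326.6
Services: -119.3 - 714.1 + 432.5 = -400.9
Trade balance = -326.6 + (-400.9) = -727.5
(Excluded from the trade balance — capital account: debt forgiveness received from foreign official creditors 39.0, capital transfers received from emigrants 37.1; financial account: new loans extended by domestic banks to foreign borrowers 623.8, increase in resident deposits held at foreign banks 189.6; primary income: compensation earned by residents employed abroad 129.7, interest received on holdings of foreign bonds 304.2, compensation paid to foreign seasonal workers 45.0; secondary income: official development assistance provided to other countries 159.7, official foreign aid grants received (current) 138.1.)

-727.5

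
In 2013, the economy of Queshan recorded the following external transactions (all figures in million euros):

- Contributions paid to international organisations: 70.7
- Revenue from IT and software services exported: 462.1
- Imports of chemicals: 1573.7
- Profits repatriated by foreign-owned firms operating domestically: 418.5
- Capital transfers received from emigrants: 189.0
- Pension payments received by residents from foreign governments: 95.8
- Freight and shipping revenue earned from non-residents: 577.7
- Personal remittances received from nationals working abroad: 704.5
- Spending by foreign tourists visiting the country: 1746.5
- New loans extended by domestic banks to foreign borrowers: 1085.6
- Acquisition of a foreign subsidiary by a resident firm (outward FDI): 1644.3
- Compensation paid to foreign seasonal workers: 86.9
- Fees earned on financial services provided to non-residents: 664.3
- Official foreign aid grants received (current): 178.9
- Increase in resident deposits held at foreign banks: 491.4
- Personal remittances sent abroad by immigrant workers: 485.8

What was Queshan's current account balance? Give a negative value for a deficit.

1794.2

Goods: -1573.7
Services: 664.3 + 462.1 + 1746.5 + 577.7 = 3450.6
Primary income: -418.5 - 86.9 = -505.4
Secondary income: 178.9 + 95.8 - 485.8 - 70.7 + 704.5 = 422.7
Current account = (-1573.7) + 3450.6 + (-505.4) + 422.7 = 1794.2
(Excluded from the current account — capital account: capital transfers received from emigrants 189.0; financial account: new loans extended by domestic banks to foreign borrowers 1085.6, acquisition of a foreign subsidiary by a resident firm (outward FDI) 1644.3, increase in resident deposits held at foreign banks 491.4.)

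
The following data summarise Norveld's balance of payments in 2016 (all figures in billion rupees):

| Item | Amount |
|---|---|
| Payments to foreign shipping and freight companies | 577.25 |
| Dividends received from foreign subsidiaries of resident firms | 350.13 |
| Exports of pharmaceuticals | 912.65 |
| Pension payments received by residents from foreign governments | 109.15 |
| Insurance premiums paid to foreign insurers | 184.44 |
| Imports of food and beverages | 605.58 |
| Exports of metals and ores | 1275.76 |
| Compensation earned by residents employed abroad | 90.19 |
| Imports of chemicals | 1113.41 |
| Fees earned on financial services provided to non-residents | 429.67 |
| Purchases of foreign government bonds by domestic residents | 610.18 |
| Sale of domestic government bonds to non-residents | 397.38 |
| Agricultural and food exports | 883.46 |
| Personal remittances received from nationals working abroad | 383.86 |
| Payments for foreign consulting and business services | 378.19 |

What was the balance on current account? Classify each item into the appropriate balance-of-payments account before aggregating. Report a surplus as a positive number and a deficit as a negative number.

Goods: 912.65 + 1275.76 - 605.58 - 1113.41 + 883.46 = 1352.88
Services: -378.19 - 577.25 - 184.44 + 429.67 = -710.21
Primary income: 350.13 + 90.19 = 440.32
Secondary income: 383.86 + 109.15 = 493.01
Current account = 1352.88 + (-710.21) + 440.32 + 493.01 = 1576.00
(Excluded from the current account — financial account: purchases of foreign government bonds by domestic residents 610.18, sale of domestic government bonds to non-residents 397.38.)

1576.00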